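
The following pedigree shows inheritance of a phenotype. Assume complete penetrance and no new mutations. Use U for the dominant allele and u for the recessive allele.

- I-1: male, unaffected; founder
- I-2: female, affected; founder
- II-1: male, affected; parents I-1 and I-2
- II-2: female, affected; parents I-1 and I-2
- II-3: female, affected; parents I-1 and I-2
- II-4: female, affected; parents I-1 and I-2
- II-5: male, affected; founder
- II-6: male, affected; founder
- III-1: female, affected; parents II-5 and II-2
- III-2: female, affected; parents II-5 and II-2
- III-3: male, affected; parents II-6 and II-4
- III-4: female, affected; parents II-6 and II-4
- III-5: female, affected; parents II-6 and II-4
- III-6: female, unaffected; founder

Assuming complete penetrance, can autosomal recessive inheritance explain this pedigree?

A consistent assignment under autosomal recessive exists: I-1 Uu, I-2 uu, II-1 uu, II-2 uu, II-3 uu, II-4 uu, II-5 uu, II-6 uu, III-1 uu, III-2 uu, III-3 uu, III-4 uu, III-5 uu, III-6 UU.
In this assignment every recorded phenotype matches its genotype and every non-founder's genotype is obtainable from its parents' genotypes, so the pedigree is consistent.

Yes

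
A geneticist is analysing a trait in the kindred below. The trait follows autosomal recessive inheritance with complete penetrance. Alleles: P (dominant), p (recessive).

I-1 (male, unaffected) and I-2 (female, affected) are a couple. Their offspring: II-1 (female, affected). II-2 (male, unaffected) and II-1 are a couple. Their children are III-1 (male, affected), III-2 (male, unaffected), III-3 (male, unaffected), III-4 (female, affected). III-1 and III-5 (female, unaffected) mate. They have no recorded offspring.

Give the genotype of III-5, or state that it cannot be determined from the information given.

cannot be determined

III-5's phenotype allows PP or Pp, and no parent or child forces a single allele at both positions; consistent genotype assignments exist with III-5 as PP or Pp.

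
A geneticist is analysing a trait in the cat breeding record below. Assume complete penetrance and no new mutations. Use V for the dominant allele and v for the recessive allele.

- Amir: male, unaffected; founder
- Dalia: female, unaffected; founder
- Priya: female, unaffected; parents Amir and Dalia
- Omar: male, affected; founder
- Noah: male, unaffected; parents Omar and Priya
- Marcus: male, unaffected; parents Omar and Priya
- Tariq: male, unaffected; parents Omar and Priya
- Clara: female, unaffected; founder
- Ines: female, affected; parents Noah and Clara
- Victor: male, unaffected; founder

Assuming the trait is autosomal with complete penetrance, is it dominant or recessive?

Noah and Clara are both unaffected yet have an affected child Ines. Under dominance, an affected child requires at least one affected parent, so the trait cannot be dominant.

recessive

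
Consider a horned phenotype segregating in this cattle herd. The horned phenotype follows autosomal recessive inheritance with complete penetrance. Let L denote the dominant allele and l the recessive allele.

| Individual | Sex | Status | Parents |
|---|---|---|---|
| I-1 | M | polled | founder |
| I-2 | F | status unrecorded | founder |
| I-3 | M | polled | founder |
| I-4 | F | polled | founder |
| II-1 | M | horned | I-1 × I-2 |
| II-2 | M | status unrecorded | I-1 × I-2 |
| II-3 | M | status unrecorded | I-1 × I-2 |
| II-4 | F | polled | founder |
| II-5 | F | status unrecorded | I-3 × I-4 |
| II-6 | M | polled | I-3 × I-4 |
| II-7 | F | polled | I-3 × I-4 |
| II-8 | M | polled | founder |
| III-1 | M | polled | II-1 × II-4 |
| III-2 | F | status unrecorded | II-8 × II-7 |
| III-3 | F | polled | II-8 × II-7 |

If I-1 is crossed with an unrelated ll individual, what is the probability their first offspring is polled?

I-1 is polled so carries L and passed l to II-1 (ll), so I-1 is Ll.
The cross gives 1/2 Ll : 1/2 ll, so P(offspring is polled) = 1/2.

1/2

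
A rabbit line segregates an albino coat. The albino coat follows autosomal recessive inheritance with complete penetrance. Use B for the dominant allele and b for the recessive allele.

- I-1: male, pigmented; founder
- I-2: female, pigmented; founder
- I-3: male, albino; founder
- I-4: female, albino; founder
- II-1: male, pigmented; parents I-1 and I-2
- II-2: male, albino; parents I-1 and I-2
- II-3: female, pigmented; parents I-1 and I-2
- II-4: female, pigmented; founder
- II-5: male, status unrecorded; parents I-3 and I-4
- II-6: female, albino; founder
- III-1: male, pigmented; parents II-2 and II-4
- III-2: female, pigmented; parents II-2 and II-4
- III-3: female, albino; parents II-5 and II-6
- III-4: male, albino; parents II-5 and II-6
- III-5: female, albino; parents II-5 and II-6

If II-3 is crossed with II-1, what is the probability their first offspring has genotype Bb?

4/9

I-1 is pigmented so carries B and passed b to II-2 (bb), so I-1 is Bb.
I-2 is pigmented so carries B and passed b to II-2 (bb), so I-2 is Bb.
II-3 is a pigmented offspring of I-1 (Bb) × I-2 (Bb), whose cross gives 1/4 BB : 1/2 Bb : 1/4 bb; conditioning on being pigmented, II-3 is BB with probability 1/3, Bb with probability 2/3.
II-1 is a pigmented offspring of I-1 (Bb) × I-2 (Bb), whose cross gives 1/4 BB : 1/2 Bb : 1/4 bb; conditioning on being pigmented, II-1 is BB with probability 1/3, Bb with probability 2/3.
Summing over parental genotype combinations, P(offspring has genotype Bb) = 2/9·1/2 + 2/9·1/2 + 4/9·1/2 = 4/9.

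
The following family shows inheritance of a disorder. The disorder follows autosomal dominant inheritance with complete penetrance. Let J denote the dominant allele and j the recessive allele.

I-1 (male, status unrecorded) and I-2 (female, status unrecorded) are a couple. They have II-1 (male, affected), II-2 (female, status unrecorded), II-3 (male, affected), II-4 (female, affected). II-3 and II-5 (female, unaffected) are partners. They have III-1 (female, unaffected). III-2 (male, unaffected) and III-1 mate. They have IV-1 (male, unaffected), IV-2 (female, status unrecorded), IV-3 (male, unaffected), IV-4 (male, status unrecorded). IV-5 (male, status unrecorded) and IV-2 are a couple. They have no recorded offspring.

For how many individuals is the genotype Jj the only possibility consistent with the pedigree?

Obligate heterozygotes: II-3 is affected so carries J and passed j to III-1 (jj), so II-3 is Jj.
Every other individual is either homozygous by phenotype or has at least one consistent homozygous assignment, so the count is 1.

1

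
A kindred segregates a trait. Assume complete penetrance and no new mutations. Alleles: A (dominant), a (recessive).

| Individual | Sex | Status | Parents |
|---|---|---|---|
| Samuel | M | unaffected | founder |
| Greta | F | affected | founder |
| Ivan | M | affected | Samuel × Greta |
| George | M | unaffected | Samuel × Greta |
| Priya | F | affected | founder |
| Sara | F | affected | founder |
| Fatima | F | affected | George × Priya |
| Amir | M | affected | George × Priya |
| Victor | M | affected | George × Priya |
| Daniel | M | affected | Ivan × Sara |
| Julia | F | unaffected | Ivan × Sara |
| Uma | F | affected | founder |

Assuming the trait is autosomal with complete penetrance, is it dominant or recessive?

Ivan and Sara are both affected yet have an unaffected child Julia. Under a recessive model two affected parents are homozygous and every child would be affected, so the trait cannot be recessive.

dominant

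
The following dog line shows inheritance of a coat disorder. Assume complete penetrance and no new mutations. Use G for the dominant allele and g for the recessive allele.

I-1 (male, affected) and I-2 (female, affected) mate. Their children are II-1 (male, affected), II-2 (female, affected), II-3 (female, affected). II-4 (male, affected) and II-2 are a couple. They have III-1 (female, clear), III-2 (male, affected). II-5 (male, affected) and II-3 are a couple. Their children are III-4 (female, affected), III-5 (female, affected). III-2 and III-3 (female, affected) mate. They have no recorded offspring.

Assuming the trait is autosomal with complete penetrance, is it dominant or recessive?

II-4 and II-2 are both affected yet have a clear child III-1. Under a recessive model two affected parents are homozygous and every child would be affected, so the trait cannot be recessive.

dominant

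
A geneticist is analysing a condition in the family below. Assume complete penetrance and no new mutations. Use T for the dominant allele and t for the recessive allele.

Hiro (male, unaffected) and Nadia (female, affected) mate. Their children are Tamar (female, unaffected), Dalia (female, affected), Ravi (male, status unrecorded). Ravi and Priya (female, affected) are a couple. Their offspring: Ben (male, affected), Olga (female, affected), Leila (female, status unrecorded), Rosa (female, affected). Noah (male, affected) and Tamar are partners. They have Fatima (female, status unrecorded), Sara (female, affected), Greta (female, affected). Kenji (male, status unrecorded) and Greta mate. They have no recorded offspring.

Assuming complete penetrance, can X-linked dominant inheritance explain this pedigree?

A consistent assignment under X-linked dominant exists: Hiro X^t Y, Nadia X^T X^t, Tamar X^t X^t, Dalia X^T X^t, Ravi X^T Y, Priya X^T X^T, Noah X^T Y, Ben X^T Y, Olga X^T X^T, Leila X^T X^T, Rosa X^T X^T, Fatima X^T X^t, Sara X^T X^t, Greta X^T X^t, Kenji X^T Y.
In this assignment every recorded phenotype matches its genotype and every non-founder's genotype is obtainable from its parents' genotypes, so the pedigree is consistent.

Yes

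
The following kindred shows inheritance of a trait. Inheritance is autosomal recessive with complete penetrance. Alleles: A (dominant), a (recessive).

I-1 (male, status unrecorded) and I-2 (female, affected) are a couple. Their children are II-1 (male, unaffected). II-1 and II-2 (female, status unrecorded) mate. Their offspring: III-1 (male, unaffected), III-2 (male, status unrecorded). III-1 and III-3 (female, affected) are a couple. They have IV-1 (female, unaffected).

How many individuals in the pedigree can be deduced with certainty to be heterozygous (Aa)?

2

Obligate heterozygotes: II-1 is unaffected so carries A and received a from I-2 (aa), so II-1 is Aa; IV-1 is unaffected so carries A and received a from III-3 (aa), so IV-1 is Aa.
Every other individual is either homozygous by phenotype or has at least one consistent homozygous assignment, so the count is 2.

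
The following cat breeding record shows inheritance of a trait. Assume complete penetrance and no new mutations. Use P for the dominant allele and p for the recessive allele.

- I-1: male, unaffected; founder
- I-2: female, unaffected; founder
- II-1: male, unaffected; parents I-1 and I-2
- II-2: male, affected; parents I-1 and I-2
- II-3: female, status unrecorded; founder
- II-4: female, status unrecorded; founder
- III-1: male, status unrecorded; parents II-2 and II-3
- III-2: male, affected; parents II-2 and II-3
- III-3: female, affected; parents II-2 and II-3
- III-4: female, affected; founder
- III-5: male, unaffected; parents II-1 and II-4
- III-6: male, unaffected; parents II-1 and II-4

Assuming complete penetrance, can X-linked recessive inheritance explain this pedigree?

Yes

A consistent assignment under X-linked recessive exists: I-1 X^P Y, I-2 X^P X^p, II-1 X^P Y, II-2 X^p Y, II-3 X^P X^p, II-4 X^P X^P, III-1 X^P Y, III-2 X^p Y, III-3 X^p X^p, III-4 X^p X^p, III-5 X^P Y, III-6 X^P Y.
In this assignment every recorded phenotype matches its genotype and every non-founder's genotype is obtainable from its parents' genotypes, so the pedigree is consistent.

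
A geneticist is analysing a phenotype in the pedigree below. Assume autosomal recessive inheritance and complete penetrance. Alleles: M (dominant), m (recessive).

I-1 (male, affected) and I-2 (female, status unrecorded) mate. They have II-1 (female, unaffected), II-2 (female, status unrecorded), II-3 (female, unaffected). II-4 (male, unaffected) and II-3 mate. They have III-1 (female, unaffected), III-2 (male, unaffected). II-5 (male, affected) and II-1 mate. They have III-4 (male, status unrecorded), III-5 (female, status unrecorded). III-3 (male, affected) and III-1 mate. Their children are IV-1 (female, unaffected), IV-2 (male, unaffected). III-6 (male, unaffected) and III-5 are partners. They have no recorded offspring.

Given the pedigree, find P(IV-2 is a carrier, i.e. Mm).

1

IV-2 is unaffected so carries M and received m from III-3 (mm), so IV-2 is Mm, giving P(Mm) = 1.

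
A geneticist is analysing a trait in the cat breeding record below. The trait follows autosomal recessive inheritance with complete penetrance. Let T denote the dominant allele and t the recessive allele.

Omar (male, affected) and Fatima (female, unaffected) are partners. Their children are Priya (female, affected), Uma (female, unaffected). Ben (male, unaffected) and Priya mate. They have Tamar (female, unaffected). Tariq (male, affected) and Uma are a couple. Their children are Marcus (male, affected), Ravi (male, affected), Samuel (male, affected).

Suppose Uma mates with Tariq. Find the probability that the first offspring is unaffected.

1/2

Uma is unaffected so carries T and received t from Omar (tt), so Uma is Tt.
Tariq is affected, so Tariq is tt.
The cross gives 1/2 Tt : 1/2 tt, so P(offspring is unaffected) = 1/2.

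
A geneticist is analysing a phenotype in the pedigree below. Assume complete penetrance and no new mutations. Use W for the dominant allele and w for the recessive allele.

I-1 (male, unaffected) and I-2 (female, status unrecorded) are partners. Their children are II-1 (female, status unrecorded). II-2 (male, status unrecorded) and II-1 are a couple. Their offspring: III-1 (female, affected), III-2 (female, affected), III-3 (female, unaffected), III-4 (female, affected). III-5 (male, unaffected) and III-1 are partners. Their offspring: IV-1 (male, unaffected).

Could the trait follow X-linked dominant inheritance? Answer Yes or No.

Yes

A consistent assignment under X-linked dominant exists: I-1 X^w Y, I-2 X^W X^W, II-1 X^W X^w, II-2 X^w Y, III-1 X^W X^w, III-2 X^W X^w, III-3 X^w X^w, III-4 X^W X^w, III-5 X^w Y, IV-1 X^w Y.
In this assignment every recorded phenotype matches its genotype and every non-founder's genotype is obtainable from its parents' genotypes, so the pedigree is consistent.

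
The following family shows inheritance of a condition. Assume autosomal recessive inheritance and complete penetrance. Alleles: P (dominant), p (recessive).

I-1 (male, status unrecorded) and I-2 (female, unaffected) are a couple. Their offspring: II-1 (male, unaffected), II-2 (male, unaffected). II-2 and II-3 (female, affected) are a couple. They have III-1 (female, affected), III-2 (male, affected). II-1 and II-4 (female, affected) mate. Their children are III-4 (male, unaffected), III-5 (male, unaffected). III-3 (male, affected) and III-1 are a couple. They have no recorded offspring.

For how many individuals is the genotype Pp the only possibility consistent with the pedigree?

3

Obligate heterozygotes: II-2 is unaffected so carries P and passed p to III-1 (pp), so II-2 is Pp; III-4 is unaffected so carries P and received p from II-4 (pp), so III-4 is Pp; III-5 is unaffected so carries P and received p from II-4 (pp), so III-5 is Pp.
Every other individual is either homozygous by phenotype or has at least one consistent homozygous assignment, so the count is 3.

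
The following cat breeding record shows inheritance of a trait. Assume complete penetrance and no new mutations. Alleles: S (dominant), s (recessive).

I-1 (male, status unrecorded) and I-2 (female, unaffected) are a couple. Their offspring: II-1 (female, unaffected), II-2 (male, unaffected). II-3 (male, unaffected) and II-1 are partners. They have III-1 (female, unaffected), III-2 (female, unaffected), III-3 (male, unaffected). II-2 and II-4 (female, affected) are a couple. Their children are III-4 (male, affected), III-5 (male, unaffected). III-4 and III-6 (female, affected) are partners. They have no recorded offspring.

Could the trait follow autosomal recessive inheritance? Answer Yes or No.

Yes

A consistent assignment under autosomal recessive exists: I-1 SS, I-2 Ss, II-1 SS, II-2 Ss, II-3 SS, II-4 ss, III-1 SS, III-2 SS, III-3 SS, III-4 ss, III-5 Ss, III-6 ss.
In this assignment every recorded phenotype matches its genotype and every non-founder's genotype is obtainable from its parents' genotypes, so the pedigree is consistent.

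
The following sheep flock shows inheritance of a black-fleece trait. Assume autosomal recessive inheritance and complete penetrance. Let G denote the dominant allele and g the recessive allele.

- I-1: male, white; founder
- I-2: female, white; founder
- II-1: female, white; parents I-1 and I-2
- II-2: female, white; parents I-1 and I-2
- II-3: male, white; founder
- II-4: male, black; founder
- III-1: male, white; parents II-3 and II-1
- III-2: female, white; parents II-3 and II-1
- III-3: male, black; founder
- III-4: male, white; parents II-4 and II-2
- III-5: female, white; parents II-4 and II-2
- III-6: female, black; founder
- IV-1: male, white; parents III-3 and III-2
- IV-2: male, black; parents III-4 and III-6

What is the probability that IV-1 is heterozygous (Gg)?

IV-1 is white so carries G and received g from III-3 (gg), so IV-1 is Gg, giving P(Gg) = 1.

1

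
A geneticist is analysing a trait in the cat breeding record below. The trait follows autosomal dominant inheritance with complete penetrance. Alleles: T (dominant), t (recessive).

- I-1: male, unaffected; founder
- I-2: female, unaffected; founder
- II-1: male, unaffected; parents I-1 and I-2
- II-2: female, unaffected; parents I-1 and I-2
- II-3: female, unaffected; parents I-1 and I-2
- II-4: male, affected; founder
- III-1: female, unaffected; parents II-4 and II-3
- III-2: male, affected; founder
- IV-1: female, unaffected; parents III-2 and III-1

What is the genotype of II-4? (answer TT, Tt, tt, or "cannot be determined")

Tt

From phenotype alone, II-4 is TT or Tt.
II-4 is affected so carries T and passed t to III-1 (tt), so II-4 is Tt.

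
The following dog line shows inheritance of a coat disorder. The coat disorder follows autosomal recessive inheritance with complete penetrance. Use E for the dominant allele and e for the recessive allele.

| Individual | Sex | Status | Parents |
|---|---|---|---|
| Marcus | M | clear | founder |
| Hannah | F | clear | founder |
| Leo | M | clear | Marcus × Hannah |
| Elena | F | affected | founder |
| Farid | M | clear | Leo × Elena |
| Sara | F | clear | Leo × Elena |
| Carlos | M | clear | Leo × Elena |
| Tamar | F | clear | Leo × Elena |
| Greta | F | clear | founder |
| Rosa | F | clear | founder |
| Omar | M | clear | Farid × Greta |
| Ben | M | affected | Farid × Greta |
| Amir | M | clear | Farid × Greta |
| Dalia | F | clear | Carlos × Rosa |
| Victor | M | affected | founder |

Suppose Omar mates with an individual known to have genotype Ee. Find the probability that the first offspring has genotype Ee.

1/2

Farid is clear so carries E and received e from Elena (ee), so Farid is Ee.
Greta is clear so carries E and passed e to Ben (ee), so Greta is Ee.
Omar is a clear offspring of Farid (Ee) × Greta (Ee), whose cross gives 1/4 EE : 1/2 Ee : 1/4 ee; conditioning on being clear, Omar is EE with probability 1/3, Ee with probability 2/3.
Summing over parental genotype combinations, P(offspring has genotype Ee) = 1/3·1/2 + 2/3·1/2 = 1/2.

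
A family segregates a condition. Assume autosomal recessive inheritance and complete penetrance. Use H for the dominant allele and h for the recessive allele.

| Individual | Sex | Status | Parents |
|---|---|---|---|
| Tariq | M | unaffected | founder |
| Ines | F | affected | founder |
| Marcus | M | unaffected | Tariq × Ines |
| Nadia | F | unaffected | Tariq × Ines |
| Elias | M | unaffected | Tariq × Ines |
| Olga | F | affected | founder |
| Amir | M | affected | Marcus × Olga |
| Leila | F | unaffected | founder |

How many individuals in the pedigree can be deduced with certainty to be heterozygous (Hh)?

3

Obligate heterozygotes: Marcus is unaffected so carries H and received h from Ines (hh), so Marcus is Hh; Nadia is unaffected so carries H and received h from Ines (hh), so Nadia is Hh; Elias is unaffected so carries H and received h from Ines (hh), so Elias is Hh.
Every other individual is either homozygous by phenotype or has at least one consistent homozygous assignment, so the count is 3.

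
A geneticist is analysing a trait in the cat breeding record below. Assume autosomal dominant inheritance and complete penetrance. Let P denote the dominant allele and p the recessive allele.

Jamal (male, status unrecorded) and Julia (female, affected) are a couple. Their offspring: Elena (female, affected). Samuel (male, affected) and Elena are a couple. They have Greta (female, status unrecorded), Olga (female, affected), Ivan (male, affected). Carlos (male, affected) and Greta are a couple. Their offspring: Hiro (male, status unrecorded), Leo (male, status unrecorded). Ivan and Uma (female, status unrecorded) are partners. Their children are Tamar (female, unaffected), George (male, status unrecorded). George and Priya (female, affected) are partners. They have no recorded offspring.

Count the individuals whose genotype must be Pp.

1

Obligate heterozygotes: Ivan is affected so carries P and passed p to Tamar (pp), so Ivan is Pp.
Every other individual is either homozygous by phenotype or has at least one consistent homozygous assignment, so the count is 1.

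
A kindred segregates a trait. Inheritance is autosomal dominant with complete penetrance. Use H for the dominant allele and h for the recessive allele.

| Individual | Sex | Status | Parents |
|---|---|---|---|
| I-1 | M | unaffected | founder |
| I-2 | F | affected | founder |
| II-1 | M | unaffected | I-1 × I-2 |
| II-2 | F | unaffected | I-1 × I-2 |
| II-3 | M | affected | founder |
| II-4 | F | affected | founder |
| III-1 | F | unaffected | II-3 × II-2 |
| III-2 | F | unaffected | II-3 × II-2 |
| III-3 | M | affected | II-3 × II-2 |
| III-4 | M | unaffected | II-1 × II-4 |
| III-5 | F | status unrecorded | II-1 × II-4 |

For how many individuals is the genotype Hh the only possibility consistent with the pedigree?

4

Obligate heterozygotes: I-2 is affected so carries H and passed h to II-1 (hh), so I-2 is Hh; II-3 is affected so carries H and passed h to III-1 (hh), so II-3 is Hh; II-4 is affected so carries H and passed h to III-4 (hh), so II-4 is Hh; III-3 is affected so carries H and received h from II-2 (hh), so III-3 is Hh.
Every other individual is either homozygous by phenotype or has at least one consistent homozygous assignment, so the count is 4.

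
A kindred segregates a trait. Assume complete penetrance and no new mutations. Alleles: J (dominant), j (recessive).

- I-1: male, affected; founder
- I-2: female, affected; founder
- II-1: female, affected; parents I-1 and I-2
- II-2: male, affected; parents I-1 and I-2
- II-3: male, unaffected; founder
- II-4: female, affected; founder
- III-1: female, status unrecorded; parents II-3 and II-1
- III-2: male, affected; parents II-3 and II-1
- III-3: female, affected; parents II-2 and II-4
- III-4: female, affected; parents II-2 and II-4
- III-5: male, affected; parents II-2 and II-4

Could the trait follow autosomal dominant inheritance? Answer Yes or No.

Yes

A consistent assignment under autosomal dominant exists: I-1 JJ, I-2 JJ, II-1 JJ, II-2 JJ, II-3 jj, II-4 JJ, III-1 Jj, III-2 Jj, III-3 JJ, III-4 JJ, III-5 JJ.
In this assignment every recorded phenotype matches its genotype and every non-founder's genotype is obtainable from its parents' genotypes, so the pedigree is consistent.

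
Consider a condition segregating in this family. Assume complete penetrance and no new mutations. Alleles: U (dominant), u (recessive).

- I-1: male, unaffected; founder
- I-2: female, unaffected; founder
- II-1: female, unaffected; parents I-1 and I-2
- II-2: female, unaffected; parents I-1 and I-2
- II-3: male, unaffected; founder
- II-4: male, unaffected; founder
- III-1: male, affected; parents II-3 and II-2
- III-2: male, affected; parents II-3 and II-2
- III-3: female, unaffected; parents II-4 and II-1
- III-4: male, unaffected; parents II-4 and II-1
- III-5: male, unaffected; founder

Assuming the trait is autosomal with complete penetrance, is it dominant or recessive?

recessive

II-3 and II-2 are both unaffected yet have an affected child III-1. Under dominance, an affected child requires at least one affected parent, so the trait cannot be dominant.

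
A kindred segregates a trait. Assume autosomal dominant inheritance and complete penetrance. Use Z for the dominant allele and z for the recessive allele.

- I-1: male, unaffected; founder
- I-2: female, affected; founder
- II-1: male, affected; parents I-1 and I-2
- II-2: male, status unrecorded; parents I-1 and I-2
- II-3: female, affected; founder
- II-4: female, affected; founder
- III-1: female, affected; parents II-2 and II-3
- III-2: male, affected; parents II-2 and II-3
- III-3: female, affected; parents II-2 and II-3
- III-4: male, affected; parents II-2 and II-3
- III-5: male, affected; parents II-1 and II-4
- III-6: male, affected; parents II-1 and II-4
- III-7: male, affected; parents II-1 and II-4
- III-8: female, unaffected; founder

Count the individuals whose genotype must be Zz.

Obligate heterozygotes: II-1 is affected so carries Z and received z from I-1 (zz), so II-1 is Zz.
Every other individual is either homozygous by phenotype or has at least one consistent homozygous assignment, so the count is 1.

1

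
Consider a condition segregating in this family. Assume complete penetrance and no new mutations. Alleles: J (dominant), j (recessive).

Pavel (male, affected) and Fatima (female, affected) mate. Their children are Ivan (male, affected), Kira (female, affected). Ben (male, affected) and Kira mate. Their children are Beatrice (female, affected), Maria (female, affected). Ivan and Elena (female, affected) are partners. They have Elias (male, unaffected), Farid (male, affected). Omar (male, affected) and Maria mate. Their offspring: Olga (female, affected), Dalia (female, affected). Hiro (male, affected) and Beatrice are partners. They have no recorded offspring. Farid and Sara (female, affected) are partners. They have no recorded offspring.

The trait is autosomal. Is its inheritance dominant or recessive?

dominant

Ivan and Elena are both affected yet have an unaffected child Elias. Under a recessive model two affected parents are homozygous and every child would be affected, so the trait cannot be recessive.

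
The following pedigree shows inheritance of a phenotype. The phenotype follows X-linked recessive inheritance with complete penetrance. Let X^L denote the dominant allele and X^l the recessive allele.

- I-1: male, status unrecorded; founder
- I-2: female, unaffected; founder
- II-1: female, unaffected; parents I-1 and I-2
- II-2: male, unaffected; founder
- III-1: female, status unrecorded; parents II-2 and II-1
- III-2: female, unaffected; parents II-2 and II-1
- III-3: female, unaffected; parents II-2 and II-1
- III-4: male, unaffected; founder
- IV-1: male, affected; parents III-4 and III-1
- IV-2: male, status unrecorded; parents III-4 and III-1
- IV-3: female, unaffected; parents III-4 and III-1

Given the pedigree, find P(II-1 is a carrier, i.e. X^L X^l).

1

II-1 is unaffected so carries L and passed l to III-1 (X^L X^l, whose L came from II-2), so II-1 is X^L X^l, giving P(X^L X^l) = 1.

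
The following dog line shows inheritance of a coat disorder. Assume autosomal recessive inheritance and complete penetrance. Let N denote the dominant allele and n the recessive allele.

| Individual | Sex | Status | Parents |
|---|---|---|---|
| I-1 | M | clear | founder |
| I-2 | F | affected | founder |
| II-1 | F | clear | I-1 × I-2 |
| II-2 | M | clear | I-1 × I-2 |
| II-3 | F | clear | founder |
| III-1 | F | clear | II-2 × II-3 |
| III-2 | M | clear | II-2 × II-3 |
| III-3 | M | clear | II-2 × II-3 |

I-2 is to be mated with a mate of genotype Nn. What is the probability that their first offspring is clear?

I-2 is affected, so I-2 is nn.
The cross gives 1/2 Nn : 1/2 nn, so P(offspring is clear) = 1/2.

1/2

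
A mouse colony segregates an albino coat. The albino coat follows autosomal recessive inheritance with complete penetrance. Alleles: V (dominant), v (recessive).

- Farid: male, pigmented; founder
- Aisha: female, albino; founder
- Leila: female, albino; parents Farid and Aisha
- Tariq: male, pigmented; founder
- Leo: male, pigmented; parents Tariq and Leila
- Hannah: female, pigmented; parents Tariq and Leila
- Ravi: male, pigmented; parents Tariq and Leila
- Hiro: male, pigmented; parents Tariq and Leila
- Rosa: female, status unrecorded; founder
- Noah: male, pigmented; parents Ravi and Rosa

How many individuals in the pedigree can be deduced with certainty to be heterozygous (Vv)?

5

Obligate heterozygotes: Farid is pigmented so carries V and passed v to Leila (vv), so Farid is Vv; Leo is pigmented so carries V and received v from Leila (vv), so Leo is Vv; Hannah is pigmented so carries V and received v from Leila (vv), so Hannah is Vv; Ravi is pigmented so carries V and received v from Leila (vv), so Ravi is Vv; Hiro is pigmented so carries V and received v from Leila (vv), so Hiro is Vv.
Every other individual is either homozygous by phenotype or has at least one consistent homozygous assignment, so the count is 5.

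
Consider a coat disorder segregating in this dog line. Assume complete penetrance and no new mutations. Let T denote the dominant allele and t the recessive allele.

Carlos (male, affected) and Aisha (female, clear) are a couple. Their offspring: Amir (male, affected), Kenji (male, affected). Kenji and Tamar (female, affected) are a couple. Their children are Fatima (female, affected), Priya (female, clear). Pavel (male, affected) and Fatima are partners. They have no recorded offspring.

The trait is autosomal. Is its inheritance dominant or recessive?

Kenji and Tamar are both affected yet have a clear child Priya. Under a recessive model two affected parents are homozygous and every child would be affected, so the trait cannot be recessive.

dominant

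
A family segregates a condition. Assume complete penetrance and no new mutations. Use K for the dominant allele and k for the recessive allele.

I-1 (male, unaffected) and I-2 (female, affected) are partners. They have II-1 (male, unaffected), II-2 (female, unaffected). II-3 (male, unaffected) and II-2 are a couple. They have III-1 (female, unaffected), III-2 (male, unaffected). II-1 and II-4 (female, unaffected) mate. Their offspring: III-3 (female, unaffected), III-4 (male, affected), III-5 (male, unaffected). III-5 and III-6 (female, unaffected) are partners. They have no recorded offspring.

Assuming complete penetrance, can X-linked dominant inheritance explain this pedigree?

Under X-linked dominant, III-4 (affected, male) cannot arise from II-1 (unaffected) × II-4 (unaffected).

No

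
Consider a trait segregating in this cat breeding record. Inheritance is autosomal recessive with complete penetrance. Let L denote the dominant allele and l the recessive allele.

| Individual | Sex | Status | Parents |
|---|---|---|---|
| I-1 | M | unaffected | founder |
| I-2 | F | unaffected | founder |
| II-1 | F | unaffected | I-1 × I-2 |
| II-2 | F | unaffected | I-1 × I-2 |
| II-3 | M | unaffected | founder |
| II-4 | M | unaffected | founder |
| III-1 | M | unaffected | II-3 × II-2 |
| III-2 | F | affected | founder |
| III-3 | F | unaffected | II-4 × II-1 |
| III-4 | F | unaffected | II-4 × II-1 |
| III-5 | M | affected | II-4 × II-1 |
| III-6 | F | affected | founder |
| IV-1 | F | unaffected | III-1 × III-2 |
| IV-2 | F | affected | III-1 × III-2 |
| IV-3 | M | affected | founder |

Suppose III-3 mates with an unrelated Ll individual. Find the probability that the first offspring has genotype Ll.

1/2

II-4 is unaffected so carries L and passed l to III-5 (ll), so II-4 is Ll.
II-1 is unaffected so carries L and passed l to III-5 (ll), so II-1 is Ll.
III-3 is an unaffected offspring of II-4 (Ll) × II-1 (Ll), whose cross gives 1/4 LL : 1/2 Ll : 1/4 ll; conditioning on being unaffected, III-3 is LL with probability 1/3, Ll with probability 2/3.
Summing over parental genotype combinations, P(offspring has genotype Ll) = 1/3·1/2 + 2/3·1/2 = 1/2.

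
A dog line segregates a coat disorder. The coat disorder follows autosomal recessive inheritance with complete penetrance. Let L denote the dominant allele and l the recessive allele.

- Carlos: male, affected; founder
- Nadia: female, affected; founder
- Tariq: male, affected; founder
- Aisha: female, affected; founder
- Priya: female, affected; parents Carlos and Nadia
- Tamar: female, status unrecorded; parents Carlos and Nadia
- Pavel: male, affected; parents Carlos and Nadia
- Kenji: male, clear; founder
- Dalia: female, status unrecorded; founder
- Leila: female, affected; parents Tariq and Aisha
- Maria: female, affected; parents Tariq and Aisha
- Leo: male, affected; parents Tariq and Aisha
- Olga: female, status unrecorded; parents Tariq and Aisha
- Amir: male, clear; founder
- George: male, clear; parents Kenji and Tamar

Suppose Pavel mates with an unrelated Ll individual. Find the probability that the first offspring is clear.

Pavel is affected, so Pavel is ll.
The cross gives 1/2 Ll : 1/2 ll, so P(offspring is clear) = 1/2.

1/2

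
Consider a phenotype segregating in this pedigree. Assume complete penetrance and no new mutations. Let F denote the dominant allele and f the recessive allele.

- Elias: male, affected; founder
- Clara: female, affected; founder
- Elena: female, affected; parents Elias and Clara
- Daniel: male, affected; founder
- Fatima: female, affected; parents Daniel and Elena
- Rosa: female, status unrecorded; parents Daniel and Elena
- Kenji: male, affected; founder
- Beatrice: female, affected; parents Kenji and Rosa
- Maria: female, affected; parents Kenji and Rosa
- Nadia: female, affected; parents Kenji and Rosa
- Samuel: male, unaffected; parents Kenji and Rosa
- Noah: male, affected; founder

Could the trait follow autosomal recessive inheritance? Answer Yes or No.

No

No assignment of genotypes under autosomal recessive satisfies every parent–offspring relationship, so the pedigree is inconsistent.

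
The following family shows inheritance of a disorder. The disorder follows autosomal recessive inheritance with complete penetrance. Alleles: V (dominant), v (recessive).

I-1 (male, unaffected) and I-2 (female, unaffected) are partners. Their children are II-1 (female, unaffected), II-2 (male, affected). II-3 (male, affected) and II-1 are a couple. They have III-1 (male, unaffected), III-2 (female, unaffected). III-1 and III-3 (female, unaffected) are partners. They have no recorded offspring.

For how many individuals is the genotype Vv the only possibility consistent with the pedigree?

4

Obligate heterozygotes: I-1 is unaffected so carries V and passed v to II-2 (vv), so I-1 is Vv; I-2 is unaffected so carries V and passed v to II-2 (vv), so I-2 is Vv; III-1 is unaffected so carries V and received v from II-3 (vv), so III-1 is Vv; III-2 is unaffected so carries V and received v from II-3 (vv), so III-2 is Vv.
Every other individual is either homozygous by phenotype or has at least one consistent homozygous assignment, so the count is 4.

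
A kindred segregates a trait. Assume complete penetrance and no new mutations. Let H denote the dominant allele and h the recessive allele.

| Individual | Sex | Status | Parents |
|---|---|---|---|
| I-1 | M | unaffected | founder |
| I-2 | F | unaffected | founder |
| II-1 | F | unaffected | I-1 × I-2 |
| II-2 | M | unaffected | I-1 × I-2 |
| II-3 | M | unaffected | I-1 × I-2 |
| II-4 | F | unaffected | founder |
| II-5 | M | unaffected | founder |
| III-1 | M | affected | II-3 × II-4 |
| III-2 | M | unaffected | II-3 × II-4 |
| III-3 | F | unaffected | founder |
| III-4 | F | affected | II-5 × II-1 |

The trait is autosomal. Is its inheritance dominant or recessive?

II-3 and II-4 are both unaffected yet have an affected child III-1. Under dominance, an affected child requires at least one affected parent, so the trait cannot be dominant.

recessive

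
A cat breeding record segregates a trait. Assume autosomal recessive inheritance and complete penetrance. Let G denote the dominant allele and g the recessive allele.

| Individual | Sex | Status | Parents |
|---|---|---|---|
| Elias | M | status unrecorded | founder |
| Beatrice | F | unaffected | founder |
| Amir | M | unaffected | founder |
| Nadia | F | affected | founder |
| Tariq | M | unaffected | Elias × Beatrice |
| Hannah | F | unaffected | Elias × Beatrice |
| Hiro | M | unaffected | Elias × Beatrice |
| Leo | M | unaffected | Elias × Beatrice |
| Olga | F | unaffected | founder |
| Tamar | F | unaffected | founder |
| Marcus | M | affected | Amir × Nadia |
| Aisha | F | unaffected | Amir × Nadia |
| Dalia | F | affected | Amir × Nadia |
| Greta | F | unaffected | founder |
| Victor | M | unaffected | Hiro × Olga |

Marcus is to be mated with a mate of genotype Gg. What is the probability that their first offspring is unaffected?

Marcus is affected, so Marcus is gg.
The cross gives 1/2 Gg : 1/2 gg, so P(offspring is unaffected) = 1/2.

1/2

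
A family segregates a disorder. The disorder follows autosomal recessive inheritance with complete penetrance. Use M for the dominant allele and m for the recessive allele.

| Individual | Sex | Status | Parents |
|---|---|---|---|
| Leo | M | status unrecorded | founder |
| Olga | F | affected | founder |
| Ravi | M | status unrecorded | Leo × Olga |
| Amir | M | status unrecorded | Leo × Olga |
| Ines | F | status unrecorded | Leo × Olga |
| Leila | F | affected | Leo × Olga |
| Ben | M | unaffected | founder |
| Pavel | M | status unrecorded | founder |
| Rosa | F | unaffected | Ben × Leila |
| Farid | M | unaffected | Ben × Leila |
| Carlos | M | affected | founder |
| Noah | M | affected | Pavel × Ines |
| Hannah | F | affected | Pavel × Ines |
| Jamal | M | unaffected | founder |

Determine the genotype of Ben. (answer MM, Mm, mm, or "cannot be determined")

cannot be determined

Ben's phenotype allows MM or Mm, and no parent or child forces a single allele at both positions; consistent genotype assignments exist with Ben as MM or Mm.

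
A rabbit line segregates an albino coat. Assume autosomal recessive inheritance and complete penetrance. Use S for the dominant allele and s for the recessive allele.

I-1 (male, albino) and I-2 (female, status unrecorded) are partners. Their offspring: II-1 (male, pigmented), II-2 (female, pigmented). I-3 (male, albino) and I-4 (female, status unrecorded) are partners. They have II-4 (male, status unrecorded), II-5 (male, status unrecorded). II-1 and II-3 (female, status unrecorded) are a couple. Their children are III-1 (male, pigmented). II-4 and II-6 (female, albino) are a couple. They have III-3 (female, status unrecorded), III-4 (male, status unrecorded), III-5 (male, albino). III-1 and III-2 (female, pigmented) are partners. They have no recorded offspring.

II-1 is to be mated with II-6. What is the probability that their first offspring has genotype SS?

II-1 is pigmented so carries S and received s from I-1 (ss), so II-1 is Ss.
II-6 is albino, so II-6 is ss.
The cross gives 1/2 Ss : 1/2 ss, so P(offspring has genotype SS) = 0.

0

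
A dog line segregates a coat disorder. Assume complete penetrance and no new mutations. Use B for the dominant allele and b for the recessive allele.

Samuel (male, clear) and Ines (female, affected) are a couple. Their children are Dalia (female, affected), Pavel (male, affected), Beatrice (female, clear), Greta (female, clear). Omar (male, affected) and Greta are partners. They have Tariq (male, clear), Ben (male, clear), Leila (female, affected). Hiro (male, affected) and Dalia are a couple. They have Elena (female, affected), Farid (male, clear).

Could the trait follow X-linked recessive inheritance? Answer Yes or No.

No

Under X-linked recessive, Dalia (affected, female) cannot arise from Samuel (clear) × Ines (affected).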